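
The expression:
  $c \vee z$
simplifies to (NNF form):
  $c \vee z$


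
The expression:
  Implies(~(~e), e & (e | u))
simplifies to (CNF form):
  True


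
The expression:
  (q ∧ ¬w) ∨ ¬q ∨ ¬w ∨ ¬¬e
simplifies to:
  e ∨ ¬q ∨ ¬w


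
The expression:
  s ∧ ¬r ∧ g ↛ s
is never true.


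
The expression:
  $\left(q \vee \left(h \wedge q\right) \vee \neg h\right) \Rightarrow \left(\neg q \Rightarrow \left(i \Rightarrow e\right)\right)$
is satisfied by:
  {q: True, e: True, h: True, i: False}
  {q: True, e: True, h: False, i: False}
  {q: True, h: True, e: False, i: False}
  {q: True, h: False, e: False, i: False}
  {e: True, h: True, q: False, i: False}
  {e: True, h: False, q: False, i: False}
  {h: True, q: False, e: False, i: False}
  {h: False, q: False, e: False, i: False}
  {i: True, q: True, e: True, h: True}
  {i: True, q: True, e: True, h: False}
  {i: True, q: True, h: True, e: False}
  {i: True, q: True, h: False, e: False}
  {i: True, e: True, h: True, q: False}
  {i: True, e: True, h: False, q: False}
  {i: True, h: True, e: False, q: False}


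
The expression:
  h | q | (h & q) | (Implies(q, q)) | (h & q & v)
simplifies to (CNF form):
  True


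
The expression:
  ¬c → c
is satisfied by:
  {c: True}


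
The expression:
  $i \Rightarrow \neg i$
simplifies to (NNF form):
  $\neg i$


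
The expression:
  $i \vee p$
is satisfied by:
  {i: True, p: True}
  {i: True, p: False}
  {p: True, i: False}


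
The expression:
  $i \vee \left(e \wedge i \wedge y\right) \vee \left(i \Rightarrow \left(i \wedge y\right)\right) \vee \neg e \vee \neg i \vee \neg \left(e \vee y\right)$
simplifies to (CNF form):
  $\text{True}$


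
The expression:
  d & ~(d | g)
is never true.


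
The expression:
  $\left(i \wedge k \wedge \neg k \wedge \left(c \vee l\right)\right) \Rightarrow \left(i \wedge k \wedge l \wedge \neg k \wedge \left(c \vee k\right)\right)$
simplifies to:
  $\text{True}$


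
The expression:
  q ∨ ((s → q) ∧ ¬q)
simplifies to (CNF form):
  q ∨ ¬s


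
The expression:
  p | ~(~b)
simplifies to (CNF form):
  b | p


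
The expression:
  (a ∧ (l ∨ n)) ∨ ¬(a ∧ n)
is always true.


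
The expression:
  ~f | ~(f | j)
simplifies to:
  ~f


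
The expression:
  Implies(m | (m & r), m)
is always true.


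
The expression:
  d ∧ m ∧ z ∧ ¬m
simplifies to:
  False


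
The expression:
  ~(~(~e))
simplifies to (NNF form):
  ~e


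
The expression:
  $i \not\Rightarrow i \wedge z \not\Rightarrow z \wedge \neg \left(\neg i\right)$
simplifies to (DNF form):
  $\text{False}$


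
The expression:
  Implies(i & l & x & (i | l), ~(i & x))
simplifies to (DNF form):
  ~i | ~l | ~x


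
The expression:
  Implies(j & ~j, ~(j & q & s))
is always true.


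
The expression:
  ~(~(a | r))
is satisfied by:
  {r: True, a: True}
  {r: True, a: False}
  {a: True, r: False}


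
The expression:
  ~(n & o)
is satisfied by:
  {o: False, n: False}
  {n: True, o: False}
  {o: True, n: False}


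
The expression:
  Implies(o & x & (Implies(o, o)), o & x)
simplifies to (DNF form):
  True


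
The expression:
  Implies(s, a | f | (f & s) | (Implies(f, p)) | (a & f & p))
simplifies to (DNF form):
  True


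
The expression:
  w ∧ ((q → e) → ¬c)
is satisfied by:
  {w: True, q: True, c: False, e: False}
  {w: True, q: False, c: False, e: False}
  {e: True, w: True, q: True, c: False}
  {e: True, w: True, q: False, c: False}
  {c: True, w: True, q: True, e: False}


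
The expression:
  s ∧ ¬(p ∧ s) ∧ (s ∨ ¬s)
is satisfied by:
  {s: True, p: False}


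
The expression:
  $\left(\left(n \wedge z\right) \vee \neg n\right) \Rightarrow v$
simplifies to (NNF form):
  $v \vee \left(n \wedge \neg z\right)$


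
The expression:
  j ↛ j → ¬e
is always true.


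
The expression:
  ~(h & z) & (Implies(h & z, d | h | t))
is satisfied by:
  {h: False, z: False}
  {z: True, h: False}
  {h: True, z: False}


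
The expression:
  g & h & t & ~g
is never true.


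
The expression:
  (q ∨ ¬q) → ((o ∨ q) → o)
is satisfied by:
  {o: True, q: False}
  {q: False, o: False}
  {q: True, o: True}


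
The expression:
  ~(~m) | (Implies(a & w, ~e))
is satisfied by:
  {m: True, w: False, e: False, a: False}
  {m: False, w: False, e: False, a: False}
  {a: True, m: True, w: False, e: False}
  {a: True, m: False, w: False, e: False}
  {m: True, e: True, a: False, w: False}
  {e: True, a: False, w: False, m: False}
  {a: True, e: True, m: True, w: False}
  {a: True, e: True, m: False, w: False}
  {m: True, w: True, a: False, e: False}
  {w: True, a: False, e: False, m: False}
  {m: True, a: True, w: True, e: False}
  {a: True, w: True, m: False, e: False}
  {m: True, e: True, w: True, a: False}
  {e: True, w: True, a: False, m: False}
  {a: True, e: True, w: True, m: True}


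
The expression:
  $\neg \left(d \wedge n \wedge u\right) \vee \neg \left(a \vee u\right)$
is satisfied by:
  {u: False, d: False, n: False}
  {n: True, u: False, d: False}
  {d: True, u: False, n: False}
  {n: True, d: True, u: False}
  {u: True, n: False, d: False}
  {n: True, u: True, d: False}
  {d: True, u: True, n: False}


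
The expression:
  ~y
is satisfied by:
  {y: False}


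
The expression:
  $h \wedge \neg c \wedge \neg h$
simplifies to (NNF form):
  $\text{False}$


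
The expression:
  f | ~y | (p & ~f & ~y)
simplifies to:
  f | ~y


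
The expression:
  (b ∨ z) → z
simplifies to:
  z ∨ ¬b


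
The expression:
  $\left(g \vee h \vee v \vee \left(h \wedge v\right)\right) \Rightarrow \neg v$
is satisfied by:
  {v: False}


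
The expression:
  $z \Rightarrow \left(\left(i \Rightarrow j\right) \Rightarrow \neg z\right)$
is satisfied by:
  {i: True, z: False, j: False}
  {i: False, z: False, j: False}
  {j: True, i: True, z: False}
  {j: True, i: False, z: False}
  {z: True, i: True, j: False}


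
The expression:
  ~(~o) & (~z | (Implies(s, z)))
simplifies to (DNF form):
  o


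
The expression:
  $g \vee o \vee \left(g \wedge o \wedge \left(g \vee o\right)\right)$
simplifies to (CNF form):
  $g \vee o$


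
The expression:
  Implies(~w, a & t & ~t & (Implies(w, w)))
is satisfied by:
  {w: True}


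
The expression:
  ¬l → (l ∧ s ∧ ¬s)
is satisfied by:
  {l: True}


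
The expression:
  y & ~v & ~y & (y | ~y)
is never true.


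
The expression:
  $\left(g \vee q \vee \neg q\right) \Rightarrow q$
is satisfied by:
  {q: True}


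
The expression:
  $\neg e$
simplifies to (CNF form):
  $\neg e$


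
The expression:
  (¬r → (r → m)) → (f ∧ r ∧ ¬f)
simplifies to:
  False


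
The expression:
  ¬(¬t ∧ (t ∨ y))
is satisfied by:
  {t: True, y: False}
  {y: False, t: False}
  {y: True, t: True}


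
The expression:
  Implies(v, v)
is always true.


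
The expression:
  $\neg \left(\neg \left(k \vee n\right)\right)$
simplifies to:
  $k \vee n$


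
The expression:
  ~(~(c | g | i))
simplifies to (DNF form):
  c | g | i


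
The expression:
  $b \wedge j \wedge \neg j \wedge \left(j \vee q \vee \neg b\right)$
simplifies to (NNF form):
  $\text{False}$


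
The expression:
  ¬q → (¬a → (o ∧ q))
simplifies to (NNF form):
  a ∨ q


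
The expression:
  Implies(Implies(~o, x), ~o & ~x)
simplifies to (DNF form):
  ~o & ~x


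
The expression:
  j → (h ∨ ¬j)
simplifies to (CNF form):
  h ∨ ¬j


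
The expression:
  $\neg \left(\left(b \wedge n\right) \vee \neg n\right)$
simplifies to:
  $n \wedge \neg b$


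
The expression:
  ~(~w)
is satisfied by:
  {w: True}


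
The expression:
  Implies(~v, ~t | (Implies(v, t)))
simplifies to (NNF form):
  True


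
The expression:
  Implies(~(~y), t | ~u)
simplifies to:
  t | ~u | ~y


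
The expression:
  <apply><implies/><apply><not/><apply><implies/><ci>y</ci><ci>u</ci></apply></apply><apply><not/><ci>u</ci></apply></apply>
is always true.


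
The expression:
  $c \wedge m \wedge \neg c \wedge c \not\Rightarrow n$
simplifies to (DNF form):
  $\text{False}$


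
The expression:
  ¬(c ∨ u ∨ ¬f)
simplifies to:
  f ∧ ¬c ∧ ¬u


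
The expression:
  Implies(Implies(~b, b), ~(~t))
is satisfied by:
  {t: True, b: False}
  {b: False, t: False}
  {b: True, t: True}


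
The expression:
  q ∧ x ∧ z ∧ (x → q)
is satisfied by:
  {z: True, x: True, q: True}


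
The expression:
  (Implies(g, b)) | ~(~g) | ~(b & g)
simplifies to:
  True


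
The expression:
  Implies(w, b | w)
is always true.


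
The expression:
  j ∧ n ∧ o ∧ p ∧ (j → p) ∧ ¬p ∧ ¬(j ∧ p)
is never true.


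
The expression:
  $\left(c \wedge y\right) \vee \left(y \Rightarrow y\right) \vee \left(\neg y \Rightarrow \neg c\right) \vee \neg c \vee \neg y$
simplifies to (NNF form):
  $\text{True}$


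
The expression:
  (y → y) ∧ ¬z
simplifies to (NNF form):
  ¬z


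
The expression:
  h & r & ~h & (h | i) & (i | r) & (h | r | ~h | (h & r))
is never true.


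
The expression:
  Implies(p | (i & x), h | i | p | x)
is always true.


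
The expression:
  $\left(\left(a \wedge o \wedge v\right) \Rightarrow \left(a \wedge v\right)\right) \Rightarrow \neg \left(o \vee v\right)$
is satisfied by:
  {v: False, o: False}


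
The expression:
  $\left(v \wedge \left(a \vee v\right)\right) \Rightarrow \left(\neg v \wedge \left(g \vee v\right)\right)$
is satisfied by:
  {v: False}


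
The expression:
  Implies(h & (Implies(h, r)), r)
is always true.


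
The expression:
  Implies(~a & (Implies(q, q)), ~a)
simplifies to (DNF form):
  True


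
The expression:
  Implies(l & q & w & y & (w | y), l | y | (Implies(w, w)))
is always true.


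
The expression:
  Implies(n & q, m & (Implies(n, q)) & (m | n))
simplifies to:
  m | ~n | ~q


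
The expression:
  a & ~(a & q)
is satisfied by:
  {a: True, q: False}


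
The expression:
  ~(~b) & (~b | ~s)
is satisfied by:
  {b: True, s: False}


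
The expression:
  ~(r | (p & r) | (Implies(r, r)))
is never true.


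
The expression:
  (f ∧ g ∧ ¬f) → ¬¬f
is always true.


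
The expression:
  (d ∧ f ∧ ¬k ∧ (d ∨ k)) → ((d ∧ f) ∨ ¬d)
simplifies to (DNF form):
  True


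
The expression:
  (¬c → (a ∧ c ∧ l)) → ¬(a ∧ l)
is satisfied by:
  {l: False, c: False, a: False}
  {a: True, l: False, c: False}
  {c: True, l: False, a: False}
  {a: True, c: True, l: False}
  {l: True, a: False, c: False}
  {a: True, l: True, c: False}
  {c: True, l: True, a: False}


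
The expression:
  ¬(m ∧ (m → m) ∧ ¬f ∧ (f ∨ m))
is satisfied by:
  {f: True, m: False}
  {m: False, f: False}
  {m: True, f: True}


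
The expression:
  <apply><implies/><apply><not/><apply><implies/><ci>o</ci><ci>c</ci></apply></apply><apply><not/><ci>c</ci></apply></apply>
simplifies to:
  <true/>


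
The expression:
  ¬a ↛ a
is always true.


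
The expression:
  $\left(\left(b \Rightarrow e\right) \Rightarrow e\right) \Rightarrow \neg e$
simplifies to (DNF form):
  $\neg e$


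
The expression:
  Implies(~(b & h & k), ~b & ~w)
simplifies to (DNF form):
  (b & ~b) | (b & h & k) | (~b & ~w) | (b & h & ~b) | (b & k & ~b) | (h & k & ~w) | (h & ~b & ~w) | (k & ~b & ~w)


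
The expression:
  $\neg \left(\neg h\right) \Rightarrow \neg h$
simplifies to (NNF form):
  $\neg h$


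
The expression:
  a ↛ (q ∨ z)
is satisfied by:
  {a: True, q: False, z: False}


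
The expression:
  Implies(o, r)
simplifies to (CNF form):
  r | ~o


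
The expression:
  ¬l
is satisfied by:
  {l: False}


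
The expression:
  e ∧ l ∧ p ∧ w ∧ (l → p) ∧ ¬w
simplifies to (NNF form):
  False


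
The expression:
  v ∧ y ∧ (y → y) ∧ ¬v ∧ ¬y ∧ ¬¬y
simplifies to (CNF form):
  False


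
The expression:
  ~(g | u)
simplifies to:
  ~g & ~u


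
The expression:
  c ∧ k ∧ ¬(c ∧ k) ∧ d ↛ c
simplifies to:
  False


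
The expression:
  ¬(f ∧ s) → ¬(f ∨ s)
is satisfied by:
  {f: False, s: False}
  {s: True, f: True}


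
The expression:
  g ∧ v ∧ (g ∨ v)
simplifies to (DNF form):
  g ∧ v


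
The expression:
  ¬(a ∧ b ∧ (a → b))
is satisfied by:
  {a: False, b: False}
  {b: True, a: False}
  {a: True, b: False}


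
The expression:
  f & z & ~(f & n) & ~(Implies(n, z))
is never true.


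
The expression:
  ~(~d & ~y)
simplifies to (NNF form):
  d | y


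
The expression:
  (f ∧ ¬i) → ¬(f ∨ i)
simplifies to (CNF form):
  i ∨ ¬f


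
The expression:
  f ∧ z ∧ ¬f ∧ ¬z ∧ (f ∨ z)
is never true.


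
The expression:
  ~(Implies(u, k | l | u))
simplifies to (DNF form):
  False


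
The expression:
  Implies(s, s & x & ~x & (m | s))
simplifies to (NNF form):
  ~s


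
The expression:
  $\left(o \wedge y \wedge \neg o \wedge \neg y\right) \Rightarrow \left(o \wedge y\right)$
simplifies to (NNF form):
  $\text{True}$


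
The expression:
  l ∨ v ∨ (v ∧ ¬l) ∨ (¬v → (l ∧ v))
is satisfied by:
  {v: True, l: True}
  {v: True, l: False}
  {l: True, v: False}


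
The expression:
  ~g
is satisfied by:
  {g: False}


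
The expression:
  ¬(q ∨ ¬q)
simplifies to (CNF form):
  False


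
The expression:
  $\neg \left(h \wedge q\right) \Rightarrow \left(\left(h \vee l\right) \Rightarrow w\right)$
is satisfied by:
  {w: True, q: True, l: False, h: False}
  {w: True, q: False, l: False, h: False}
  {h: True, w: True, q: True, l: False}
  {h: True, w: True, q: False, l: False}
  {w: True, l: True, q: True, h: False}
  {w: True, l: True, q: False, h: False}
  {w: True, l: True, h: True, q: True}
  {w: True, l: True, h: True, q: False}
  {q: True, w: False, l: False, h: False}
  {w: False, q: False, l: False, h: False}
  {h: True, q: True, w: False, l: False}
  {h: True, l: True, q: True, w: False}


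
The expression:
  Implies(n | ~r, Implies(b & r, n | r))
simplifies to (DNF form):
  True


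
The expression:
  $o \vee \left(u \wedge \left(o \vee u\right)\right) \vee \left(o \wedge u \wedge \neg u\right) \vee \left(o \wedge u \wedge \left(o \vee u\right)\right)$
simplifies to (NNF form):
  $o \vee u$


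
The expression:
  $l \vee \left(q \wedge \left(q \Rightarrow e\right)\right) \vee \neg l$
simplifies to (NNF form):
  $\text{True}$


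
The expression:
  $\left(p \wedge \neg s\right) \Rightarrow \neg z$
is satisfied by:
  {s: True, p: False, z: False}
  {p: False, z: False, s: False}
  {z: True, s: True, p: False}
  {z: True, p: False, s: False}
  {s: True, p: True, z: False}
  {p: True, s: False, z: False}
  {z: True, p: True, s: True}


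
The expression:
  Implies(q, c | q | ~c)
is always true.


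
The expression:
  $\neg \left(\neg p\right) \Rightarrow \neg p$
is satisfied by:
  {p: False}


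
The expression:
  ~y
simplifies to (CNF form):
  ~y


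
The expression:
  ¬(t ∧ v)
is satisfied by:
  {v: False, t: False}
  {t: True, v: False}
  {v: True, t: False}


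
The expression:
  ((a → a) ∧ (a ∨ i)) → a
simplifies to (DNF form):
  a ∨ ¬i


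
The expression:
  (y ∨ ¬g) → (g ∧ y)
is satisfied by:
  {g: True}


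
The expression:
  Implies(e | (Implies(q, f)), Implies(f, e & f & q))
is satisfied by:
  {q: True, e: True, f: False}
  {q: True, e: False, f: False}
  {e: True, q: False, f: False}
  {q: False, e: False, f: False}
  {f: True, q: True, e: True}


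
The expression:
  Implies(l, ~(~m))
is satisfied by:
  {m: True, l: False}
  {l: False, m: False}
  {l: True, m: True}


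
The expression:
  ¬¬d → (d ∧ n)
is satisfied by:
  {n: True, d: False}
  {d: False, n: False}
  {d: True, n: True}


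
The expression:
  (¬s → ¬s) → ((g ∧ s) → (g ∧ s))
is always true.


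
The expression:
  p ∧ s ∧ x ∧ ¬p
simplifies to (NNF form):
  False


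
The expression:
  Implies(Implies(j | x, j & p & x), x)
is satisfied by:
  {x: True, j: True}
  {x: True, j: False}
  {j: True, x: False}


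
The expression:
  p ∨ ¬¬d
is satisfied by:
  {d: True, p: True}
  {d: True, p: False}
  {p: True, d: False}


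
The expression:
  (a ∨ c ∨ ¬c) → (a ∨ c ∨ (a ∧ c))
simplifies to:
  a ∨ c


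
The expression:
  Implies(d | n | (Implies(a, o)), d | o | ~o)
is always true.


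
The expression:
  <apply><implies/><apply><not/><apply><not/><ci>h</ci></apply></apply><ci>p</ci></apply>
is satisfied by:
  {p: True, h: False}
  {h: False, p: False}
  {h: True, p: True}


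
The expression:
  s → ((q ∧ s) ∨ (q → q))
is always true.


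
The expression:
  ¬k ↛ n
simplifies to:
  n ∨ ¬k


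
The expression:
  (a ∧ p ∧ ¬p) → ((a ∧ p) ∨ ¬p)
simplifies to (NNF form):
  True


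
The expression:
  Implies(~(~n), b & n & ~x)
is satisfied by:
  {b: True, x: False, n: False}
  {x: False, n: False, b: False}
  {b: True, x: True, n: False}
  {x: True, b: False, n: False}
  {n: True, b: True, x: False}


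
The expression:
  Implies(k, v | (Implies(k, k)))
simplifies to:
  True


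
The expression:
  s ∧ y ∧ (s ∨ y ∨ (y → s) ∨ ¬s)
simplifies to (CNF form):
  s ∧ y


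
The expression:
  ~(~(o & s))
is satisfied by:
  {s: True, o: True}


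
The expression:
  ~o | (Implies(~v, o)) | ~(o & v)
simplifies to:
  True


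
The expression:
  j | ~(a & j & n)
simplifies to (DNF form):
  True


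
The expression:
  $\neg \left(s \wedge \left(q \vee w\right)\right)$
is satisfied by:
  {q: False, s: False, w: False}
  {w: True, q: False, s: False}
  {q: True, w: False, s: False}
  {w: True, q: True, s: False}
  {s: True, w: False, q: False}


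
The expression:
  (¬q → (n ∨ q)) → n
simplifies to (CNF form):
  n ∨ ¬q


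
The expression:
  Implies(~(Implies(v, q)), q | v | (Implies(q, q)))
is always true.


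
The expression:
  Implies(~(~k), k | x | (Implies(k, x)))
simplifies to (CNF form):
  True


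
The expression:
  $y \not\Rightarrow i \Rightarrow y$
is always true.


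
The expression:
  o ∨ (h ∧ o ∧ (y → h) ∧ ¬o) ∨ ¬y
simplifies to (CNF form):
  o ∨ ¬y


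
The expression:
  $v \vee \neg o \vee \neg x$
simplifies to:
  $v \vee \neg o \vee \neg x$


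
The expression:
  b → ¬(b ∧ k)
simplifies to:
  ¬b ∨ ¬k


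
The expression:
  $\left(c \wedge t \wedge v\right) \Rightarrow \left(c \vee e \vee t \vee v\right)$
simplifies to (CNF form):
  $\text{True}$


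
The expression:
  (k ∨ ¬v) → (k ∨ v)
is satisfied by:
  {k: True, v: True}
  {k: True, v: False}
  {v: True, k: False}


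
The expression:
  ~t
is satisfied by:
  {t: False}


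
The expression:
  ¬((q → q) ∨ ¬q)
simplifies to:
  False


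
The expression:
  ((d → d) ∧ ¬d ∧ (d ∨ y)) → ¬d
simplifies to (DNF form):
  True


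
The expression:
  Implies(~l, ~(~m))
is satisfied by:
  {m: True, l: True}
  {m: True, l: False}
  {l: True, m: False}


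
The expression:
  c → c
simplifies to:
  True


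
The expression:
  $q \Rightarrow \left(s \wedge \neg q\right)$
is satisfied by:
  {q: False}


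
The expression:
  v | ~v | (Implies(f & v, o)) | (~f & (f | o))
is always true.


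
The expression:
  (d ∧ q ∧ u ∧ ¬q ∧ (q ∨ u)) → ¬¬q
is always true.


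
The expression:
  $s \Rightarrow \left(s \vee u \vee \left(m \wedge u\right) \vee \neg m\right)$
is always true.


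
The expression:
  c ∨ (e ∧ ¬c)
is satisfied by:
  {c: True, e: True}
  {c: True, e: False}
  {e: True, c: False}


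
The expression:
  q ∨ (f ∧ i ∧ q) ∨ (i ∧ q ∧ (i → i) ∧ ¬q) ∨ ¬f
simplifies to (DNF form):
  q ∨ ¬f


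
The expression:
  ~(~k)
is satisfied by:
  {k: True}


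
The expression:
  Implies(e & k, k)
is always true.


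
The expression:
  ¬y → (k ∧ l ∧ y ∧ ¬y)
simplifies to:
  y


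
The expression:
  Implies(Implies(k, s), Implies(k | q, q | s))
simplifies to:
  True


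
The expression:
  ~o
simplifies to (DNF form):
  ~o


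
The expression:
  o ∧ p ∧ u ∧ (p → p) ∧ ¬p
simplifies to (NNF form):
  False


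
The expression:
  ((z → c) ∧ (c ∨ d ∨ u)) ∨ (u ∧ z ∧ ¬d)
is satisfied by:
  {c: True, u: True, d: False, z: False}
  {c: True, d: False, u: False, z: False}
  {c: True, z: True, u: True, d: False}
  {c: True, z: True, d: False, u: False}
  {c: True, u: True, d: True, z: False}
  {c: True, d: True, u: False, z: False}
  {c: True, z: True, d: True, u: True}
  {c: True, z: True, d: True, u: False}
  {u: True, z: False, d: False, c: False}
  {z: True, u: True, d: False, c: False}
  {u: True, d: True, z: False, c: False}
  {d: True, z: False, u: False, c: False}


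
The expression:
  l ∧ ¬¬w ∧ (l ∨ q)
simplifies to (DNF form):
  l ∧ w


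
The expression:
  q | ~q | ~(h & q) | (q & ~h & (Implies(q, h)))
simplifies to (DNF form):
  True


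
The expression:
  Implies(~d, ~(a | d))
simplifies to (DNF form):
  d | ~a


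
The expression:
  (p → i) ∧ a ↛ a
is never true.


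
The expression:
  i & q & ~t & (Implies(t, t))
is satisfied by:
  {i: True, q: True, t: False}


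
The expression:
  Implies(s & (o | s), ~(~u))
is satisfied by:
  {u: True, s: False}
  {s: False, u: False}
  {s: True, u: True}


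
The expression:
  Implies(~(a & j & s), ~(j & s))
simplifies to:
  a | ~j | ~s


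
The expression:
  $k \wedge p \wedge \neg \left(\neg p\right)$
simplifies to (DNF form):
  $k \wedge p$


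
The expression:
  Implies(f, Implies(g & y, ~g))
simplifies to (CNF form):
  ~f | ~g | ~y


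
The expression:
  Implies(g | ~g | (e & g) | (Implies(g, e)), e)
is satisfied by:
  {e: True}


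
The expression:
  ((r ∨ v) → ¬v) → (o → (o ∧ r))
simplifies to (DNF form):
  r ∨ v ∨ ¬o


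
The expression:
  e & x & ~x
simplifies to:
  False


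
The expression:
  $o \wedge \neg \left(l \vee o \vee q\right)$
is never true.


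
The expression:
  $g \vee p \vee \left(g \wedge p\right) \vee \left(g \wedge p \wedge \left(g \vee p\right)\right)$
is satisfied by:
  {g: True, p: True}
  {g: True, p: False}
  {p: True, g: False}


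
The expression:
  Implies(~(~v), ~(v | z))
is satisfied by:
  {v: False}


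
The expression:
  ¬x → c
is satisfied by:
  {x: True, c: True}
  {x: True, c: False}
  {c: True, x: False}


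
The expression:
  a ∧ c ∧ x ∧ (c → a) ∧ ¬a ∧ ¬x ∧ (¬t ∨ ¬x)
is never true.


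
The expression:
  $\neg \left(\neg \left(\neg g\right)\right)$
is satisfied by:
  {g: False}


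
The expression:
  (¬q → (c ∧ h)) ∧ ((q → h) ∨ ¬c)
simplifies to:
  (c ∧ h) ∨ (q ∧ ¬c)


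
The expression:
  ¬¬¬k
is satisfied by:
  {k: False}


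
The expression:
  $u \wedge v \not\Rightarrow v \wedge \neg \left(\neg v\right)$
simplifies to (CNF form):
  $\text{False}$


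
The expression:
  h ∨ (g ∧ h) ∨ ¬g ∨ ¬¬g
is always true.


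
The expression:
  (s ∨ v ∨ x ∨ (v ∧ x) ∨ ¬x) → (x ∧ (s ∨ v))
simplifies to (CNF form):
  x ∧ (s ∨ v)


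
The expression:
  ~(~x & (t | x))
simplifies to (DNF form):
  x | ~t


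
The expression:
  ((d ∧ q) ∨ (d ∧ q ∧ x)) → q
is always true.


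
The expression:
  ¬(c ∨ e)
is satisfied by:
  {e: False, c: False}


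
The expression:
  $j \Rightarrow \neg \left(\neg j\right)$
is always true.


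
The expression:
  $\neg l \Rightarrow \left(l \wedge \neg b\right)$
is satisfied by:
  {l: True}


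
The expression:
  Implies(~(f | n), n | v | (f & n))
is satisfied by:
  {n: True, v: True, f: True}
  {n: True, v: True, f: False}
  {n: True, f: True, v: False}
  {n: True, f: False, v: False}
  {v: True, f: True, n: False}
  {v: True, f: False, n: False}
  {f: True, v: False, n: False}


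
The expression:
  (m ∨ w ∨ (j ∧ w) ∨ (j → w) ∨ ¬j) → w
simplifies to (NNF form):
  w ∨ (j ∧ ¬m)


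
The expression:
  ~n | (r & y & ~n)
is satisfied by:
  {n: False}


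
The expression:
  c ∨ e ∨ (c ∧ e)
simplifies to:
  c ∨ e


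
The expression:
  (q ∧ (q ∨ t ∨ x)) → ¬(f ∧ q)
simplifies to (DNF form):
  ¬f ∨ ¬q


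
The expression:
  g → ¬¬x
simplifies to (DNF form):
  x ∨ ¬g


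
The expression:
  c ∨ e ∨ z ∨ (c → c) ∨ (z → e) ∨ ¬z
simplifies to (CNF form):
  True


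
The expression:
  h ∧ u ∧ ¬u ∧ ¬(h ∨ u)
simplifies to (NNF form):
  False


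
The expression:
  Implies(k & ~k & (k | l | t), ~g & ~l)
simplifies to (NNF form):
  True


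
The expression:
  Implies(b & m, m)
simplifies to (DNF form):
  True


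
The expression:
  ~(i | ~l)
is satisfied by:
  {l: True, i: False}


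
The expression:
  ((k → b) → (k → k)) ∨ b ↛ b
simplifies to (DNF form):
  True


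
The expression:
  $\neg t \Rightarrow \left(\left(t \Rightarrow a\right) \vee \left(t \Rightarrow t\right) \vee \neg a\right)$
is always true.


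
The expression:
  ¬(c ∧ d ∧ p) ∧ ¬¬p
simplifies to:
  p ∧ (¬c ∨ ¬d)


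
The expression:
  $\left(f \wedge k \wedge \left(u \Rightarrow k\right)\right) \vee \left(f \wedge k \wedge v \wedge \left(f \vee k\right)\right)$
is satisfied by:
  {f: True, k: True}


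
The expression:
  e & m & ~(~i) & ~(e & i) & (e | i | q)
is never true.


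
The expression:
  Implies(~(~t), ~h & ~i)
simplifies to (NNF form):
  ~t | (~h & ~i)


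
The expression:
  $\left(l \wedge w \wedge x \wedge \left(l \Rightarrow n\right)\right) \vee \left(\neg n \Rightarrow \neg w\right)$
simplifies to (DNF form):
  $n \vee \neg w$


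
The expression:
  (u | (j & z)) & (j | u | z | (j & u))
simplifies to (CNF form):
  (j | u) & (u | z)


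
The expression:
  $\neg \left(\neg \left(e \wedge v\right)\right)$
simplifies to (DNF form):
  $e \wedge v$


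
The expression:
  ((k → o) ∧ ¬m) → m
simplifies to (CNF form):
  (k ∨ m) ∧ (m ∨ ¬o)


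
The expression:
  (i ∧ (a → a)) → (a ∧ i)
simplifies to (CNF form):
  a ∨ ¬i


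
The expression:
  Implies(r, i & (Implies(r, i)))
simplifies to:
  i | ~r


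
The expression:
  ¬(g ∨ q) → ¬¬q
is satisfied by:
  {q: True, g: True}
  {q: True, g: False}
  {g: True, q: False}


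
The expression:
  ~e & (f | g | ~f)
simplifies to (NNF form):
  ~e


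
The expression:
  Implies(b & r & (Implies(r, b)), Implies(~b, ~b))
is always true.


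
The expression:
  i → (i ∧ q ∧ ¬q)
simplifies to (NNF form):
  ¬i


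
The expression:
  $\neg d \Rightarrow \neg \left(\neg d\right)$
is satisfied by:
  {d: True}


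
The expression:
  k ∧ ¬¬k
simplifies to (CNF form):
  k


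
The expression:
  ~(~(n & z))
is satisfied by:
  {z: True, n: True}


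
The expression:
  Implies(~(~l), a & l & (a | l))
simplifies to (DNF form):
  a | ~l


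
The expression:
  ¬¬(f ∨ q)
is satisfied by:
  {q: True, f: True}
  {q: True, f: False}
  {f: True, q: False}


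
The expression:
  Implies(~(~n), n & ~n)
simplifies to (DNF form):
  ~n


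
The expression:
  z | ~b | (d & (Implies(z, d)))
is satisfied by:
  {d: True, z: True, b: False}
  {d: True, z: False, b: False}
  {z: True, d: False, b: False}
  {d: False, z: False, b: False}
  {b: True, d: True, z: True}
  {b: True, d: True, z: False}
  {b: True, z: True, d: False}


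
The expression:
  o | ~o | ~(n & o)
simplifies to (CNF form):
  True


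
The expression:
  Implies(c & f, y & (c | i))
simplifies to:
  y | ~c | ~f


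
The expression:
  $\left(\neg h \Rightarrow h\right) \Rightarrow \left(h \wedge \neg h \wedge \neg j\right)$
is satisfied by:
  {h: False}


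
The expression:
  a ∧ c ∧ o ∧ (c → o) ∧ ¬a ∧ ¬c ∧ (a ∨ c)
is never true.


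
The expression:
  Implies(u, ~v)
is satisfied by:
  {u: False, v: False}
  {v: True, u: False}
  {u: True, v: False}


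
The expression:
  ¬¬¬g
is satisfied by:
  {g: False}


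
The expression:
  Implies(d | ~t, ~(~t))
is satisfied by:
  {t: True}


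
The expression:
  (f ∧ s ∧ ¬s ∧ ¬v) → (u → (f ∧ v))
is always true.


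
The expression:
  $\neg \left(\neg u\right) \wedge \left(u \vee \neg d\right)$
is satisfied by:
  {u: True}


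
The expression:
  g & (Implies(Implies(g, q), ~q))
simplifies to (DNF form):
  g & ~q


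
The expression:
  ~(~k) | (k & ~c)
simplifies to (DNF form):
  k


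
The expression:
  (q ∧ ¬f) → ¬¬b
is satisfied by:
  {b: True, f: True, q: False}
  {b: True, f: False, q: False}
  {f: True, b: False, q: False}
  {b: False, f: False, q: False}
  {b: True, q: True, f: True}
  {b: True, q: True, f: False}
  {q: True, f: True, b: False}


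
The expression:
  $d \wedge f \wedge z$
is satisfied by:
  {z: True, d: True, f: True}


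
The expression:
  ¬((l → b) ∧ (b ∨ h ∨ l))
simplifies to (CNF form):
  ¬b ∧ (l ∨ ¬h)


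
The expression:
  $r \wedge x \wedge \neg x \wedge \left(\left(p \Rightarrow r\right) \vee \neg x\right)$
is never true.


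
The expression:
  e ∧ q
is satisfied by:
  {e: True, q: True}


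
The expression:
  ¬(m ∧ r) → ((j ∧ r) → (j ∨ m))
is always true.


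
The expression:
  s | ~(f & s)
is always true.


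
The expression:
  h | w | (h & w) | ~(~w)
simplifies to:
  h | w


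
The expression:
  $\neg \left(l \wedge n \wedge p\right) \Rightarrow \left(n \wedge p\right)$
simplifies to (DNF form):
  $n \wedge p$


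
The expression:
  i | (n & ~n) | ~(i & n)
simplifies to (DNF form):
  True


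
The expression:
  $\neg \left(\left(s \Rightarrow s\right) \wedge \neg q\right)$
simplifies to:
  $q$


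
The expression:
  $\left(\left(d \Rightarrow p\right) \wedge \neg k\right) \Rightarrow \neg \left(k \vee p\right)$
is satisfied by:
  {k: True, p: False}
  {p: False, k: False}
  {p: True, k: True}


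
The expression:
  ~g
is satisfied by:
  {g: False}


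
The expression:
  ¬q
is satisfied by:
  {q: False}


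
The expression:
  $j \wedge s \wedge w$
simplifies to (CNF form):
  $j \wedge s \wedge w$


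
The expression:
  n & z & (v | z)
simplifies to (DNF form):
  n & z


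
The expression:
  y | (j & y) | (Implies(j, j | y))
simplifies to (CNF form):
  True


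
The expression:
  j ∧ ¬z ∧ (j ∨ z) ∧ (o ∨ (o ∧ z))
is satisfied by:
  {j: True, o: True, z: False}


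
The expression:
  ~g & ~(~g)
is never true.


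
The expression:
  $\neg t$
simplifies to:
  $\neg t$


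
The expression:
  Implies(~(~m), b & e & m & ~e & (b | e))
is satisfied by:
  {m: False}


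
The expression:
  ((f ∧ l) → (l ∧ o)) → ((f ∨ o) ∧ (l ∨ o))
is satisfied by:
  {o: True, l: True, f: True}
  {o: True, l: True, f: False}
  {o: True, f: True, l: False}
  {o: True, f: False, l: False}
  {l: True, f: True, o: False}


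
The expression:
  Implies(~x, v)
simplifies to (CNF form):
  v | x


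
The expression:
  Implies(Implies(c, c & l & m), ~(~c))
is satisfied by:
  {c: True}


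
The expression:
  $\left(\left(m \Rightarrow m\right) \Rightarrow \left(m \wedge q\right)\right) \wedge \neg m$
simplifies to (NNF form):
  $\text{False}$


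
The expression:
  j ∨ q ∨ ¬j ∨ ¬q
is always true.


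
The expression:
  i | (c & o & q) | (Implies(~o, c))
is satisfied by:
  {i: True, o: True, c: True}
  {i: True, o: True, c: False}
  {i: True, c: True, o: False}
  {i: True, c: False, o: False}
  {o: True, c: True, i: False}
  {o: True, c: False, i: False}
  {c: True, o: False, i: False}


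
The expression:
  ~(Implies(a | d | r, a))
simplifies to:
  ~a & (d | r)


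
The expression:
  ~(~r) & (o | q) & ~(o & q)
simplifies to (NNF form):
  r & (o | q) & (~o | ~q)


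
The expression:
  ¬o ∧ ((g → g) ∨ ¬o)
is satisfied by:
  {o: False}


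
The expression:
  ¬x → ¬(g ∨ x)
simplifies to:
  x ∨ ¬g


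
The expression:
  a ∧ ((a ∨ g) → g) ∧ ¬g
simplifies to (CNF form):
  False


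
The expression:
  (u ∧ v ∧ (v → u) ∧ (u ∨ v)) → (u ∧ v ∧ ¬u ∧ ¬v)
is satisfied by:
  {u: False, v: False}
  {v: True, u: False}
  {u: True, v: False}


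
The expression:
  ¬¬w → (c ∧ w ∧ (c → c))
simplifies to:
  c ∨ ¬w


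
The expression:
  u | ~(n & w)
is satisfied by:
  {u: True, w: False, n: False}
  {w: False, n: False, u: False}
  {n: True, u: True, w: False}
  {n: True, w: False, u: False}
  {u: True, w: True, n: False}
  {w: True, u: False, n: False}
  {n: True, w: True, u: True}


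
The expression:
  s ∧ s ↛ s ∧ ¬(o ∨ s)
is never true.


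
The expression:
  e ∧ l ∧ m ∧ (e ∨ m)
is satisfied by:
  {m: True, e: True, l: True}


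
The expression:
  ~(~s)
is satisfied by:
  {s: True}


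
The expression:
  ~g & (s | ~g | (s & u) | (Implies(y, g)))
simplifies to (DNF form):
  ~g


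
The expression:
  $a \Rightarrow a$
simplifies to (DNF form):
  $\text{True}$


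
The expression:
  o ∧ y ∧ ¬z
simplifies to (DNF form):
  o ∧ y ∧ ¬z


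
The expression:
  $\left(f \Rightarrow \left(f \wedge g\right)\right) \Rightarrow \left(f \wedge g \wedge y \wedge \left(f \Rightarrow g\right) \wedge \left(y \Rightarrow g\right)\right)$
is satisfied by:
  {y: True, f: True, g: False}
  {f: True, g: False, y: False}
  {y: True, g: True, f: True}


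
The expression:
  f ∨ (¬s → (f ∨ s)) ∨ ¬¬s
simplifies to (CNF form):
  f ∨ s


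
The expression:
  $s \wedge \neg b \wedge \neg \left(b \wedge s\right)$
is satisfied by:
  {s: True, b: False}


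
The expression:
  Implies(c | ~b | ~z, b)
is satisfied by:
  {b: True}


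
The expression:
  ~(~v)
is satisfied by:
  {v: True}


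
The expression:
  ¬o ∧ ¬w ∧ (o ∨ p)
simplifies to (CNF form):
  p ∧ ¬o ∧ ¬w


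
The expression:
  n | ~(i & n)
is always true.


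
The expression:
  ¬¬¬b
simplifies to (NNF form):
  ¬b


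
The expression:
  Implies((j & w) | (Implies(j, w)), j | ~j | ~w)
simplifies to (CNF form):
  True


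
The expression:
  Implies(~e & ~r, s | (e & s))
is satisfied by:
  {r: True, e: True, s: True}
  {r: True, e: True, s: False}
  {r: True, s: True, e: False}
  {r: True, s: False, e: False}
  {e: True, s: True, r: False}
  {e: True, s: False, r: False}
  {s: True, e: False, r: False}


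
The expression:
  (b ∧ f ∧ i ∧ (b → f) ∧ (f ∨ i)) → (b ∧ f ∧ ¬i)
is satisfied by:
  {b: False, i: False, f: False}
  {f: True, b: False, i: False}
  {i: True, b: False, f: False}
  {f: True, i: True, b: False}
  {b: True, f: False, i: False}
  {f: True, b: True, i: False}
  {i: True, b: True, f: False}


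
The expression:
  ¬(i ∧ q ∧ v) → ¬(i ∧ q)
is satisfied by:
  {v: True, i: False, q: False}
  {v: False, i: False, q: False}
  {q: True, v: True, i: False}
  {q: True, v: False, i: False}
  {i: True, v: True, q: False}
  {i: True, v: False, q: False}
  {i: True, q: True, v: True}


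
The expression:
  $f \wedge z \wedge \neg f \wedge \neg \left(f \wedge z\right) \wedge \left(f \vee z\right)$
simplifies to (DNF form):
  $\text{False}$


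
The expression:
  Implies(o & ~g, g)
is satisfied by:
  {g: True, o: False}
  {o: False, g: False}
  {o: True, g: True}


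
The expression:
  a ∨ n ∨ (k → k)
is always true.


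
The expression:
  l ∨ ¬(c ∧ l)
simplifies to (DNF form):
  True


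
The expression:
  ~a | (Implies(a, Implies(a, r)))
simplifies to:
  r | ~a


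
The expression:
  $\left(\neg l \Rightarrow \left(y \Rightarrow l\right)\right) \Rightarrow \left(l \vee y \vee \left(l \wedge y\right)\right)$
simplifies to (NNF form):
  $l \vee y$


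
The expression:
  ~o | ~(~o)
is always true.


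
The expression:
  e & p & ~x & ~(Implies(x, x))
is never true.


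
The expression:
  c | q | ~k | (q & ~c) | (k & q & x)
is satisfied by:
  {q: True, c: True, k: False}
  {q: True, k: False, c: False}
  {c: True, k: False, q: False}
  {c: False, k: False, q: False}
  {q: True, c: True, k: True}
  {q: True, k: True, c: False}
  {c: True, k: True, q: False}


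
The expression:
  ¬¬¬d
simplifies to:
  ¬d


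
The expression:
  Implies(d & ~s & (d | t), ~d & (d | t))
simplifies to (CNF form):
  s | ~d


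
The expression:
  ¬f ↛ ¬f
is never true.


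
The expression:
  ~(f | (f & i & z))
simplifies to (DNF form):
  ~f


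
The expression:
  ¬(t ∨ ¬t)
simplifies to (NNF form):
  False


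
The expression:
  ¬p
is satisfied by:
  {p: False}


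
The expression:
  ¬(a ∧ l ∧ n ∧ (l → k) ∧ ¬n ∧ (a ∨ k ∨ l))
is always true.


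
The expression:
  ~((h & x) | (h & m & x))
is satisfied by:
  {h: False, x: False}
  {x: True, h: False}
  {h: True, x: False}


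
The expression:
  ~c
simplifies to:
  ~c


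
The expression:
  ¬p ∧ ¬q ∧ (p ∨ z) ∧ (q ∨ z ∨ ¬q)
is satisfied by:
  {z: True, q: False, p: False}


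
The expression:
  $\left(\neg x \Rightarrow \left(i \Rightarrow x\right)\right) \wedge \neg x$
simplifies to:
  $\neg i \wedge \neg x$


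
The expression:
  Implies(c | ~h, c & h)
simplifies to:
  h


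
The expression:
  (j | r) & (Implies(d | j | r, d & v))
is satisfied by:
  {r: True, j: True, d: True, v: True}
  {r: True, d: True, v: True, j: False}
  {j: True, d: True, v: True, r: False}


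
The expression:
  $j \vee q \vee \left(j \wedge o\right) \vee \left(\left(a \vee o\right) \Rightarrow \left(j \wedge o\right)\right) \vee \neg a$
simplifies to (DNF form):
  $j \vee q \vee \neg a$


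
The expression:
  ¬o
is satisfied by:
  {o: False}


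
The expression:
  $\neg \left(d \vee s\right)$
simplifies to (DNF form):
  $\neg d \wedge \neg s$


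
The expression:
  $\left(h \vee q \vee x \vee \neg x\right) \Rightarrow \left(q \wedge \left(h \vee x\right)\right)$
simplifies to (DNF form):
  $\left(h \wedge q\right) \vee \left(q \wedge x\right)$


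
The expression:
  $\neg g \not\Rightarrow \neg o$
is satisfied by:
  {o: True, g: False}
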